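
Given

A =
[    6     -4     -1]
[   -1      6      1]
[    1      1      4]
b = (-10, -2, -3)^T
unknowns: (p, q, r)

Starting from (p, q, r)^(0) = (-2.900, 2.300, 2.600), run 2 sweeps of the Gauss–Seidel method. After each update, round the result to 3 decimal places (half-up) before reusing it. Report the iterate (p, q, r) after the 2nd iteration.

Iteration 1:
  p = (-10 - (-4)·2.300 - (-1)·2.600) / (6) = 0.300
  q = (-2 - (-1)·0.300 - (1)·2.600) / (6) = -0.717
  r = (-3 - (1)·0.300 - (1)·-0.717) / (4) = -0.646
Iteration 2:
  p = (-10 - (-4)·-0.717 - (-1)·-0.646) / (6) = -2.252
  q = (-2 - (-1)·-2.252 - (1)·-0.646) / (6) = -0.601
  r = (-3 - (1)·-2.252 - (1)·-0.601) / (4) = -0.037

(-2.252, -0.601, -0.037)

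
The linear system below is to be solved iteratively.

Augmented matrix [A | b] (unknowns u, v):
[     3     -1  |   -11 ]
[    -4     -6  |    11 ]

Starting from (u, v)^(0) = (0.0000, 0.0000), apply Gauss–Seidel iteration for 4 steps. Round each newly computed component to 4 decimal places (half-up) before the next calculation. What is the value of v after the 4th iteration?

Iteration 1:
  u = (-11 - (-1)·0.0000) / (3) = -3.6667
  v = (11 - (-4)·-3.6667) / (-6) = 0.6111
Iteration 2:
  u = (-11 - (-1)·0.6111) / (3) = -3.4630
  v = (11 - (-4)·-3.4630) / (-6) = 0.4753
Iteration 3:
  u = (-11 - (-1)·0.4753) / (3) = -3.5082
  v = (11 - (-4)·-3.5082) / (-6) = 0.5055
Iteration 4:
  u = (-11 - (-1)·0.5055) / (3) = -3.4982
  v = (11 - (-4)·-3.4982) / (-6) = 0.4988

0.4988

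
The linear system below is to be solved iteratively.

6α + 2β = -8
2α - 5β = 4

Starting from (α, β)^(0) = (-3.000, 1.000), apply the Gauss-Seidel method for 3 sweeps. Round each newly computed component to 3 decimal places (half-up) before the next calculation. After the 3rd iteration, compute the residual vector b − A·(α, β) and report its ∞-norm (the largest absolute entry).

0.088

Iteration 1:
  α = (-8 - (2)·1.000) / (6) = -1.667
  β = (4 - (2)·-1.667) / (-5) = -1.467
Iteration 2:
  α = (-8 - (2)·-1.467) / (6) = -0.844
  β = (4 - (2)·-0.844) / (-5) = -1.138
Iteration 3:
  α = (-8 - (2)·-1.138) / (6) = -0.954
  β = (4 - (2)·-0.954) / (-5) = -1.182
Residual b − A·x = (0.088, -0.002); ∞-norm = 0.088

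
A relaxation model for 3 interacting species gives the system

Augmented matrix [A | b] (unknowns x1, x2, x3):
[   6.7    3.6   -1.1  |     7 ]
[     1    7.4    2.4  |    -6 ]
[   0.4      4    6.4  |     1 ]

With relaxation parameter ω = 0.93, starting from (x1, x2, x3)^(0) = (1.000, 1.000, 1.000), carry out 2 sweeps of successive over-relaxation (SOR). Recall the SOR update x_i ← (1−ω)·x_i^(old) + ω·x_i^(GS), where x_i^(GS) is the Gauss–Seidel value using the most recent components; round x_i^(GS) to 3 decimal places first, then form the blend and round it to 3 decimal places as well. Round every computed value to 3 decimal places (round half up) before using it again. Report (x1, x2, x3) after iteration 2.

Iteration 1:
  x1: GS value = (7 - (3.6)·1.000 - (-1.1)·1.000) / (6.7) = 0.672;  x1 ← (1−ω)·1.000 + ω·0.672 = 0.695
  x2: GS value = (-6 - (1)·0.695 - (2.4)·1.000) / (7.4) = -1.229;  x2 ← (1−ω)·1.000 + ω·-1.229 = -1.073
  x3: GS value = (1 - (0.4)·0.695 - (4)·-1.073) / (6.4) = 0.783;  x3 ← (1−ω)·1.000 + ω·0.783 = 0.798
Iteration 2:
  x1: GS value = (7 - (3.6)·-1.073 - (-1.1)·0.798) / (6.7) = 1.752;  x1 ← (1−ω)·0.695 + ω·1.752 = 1.678
  x2: GS value = (-6 - (1)·1.678 - (2.4)·0.798) / (7.4) = -1.296;  x2 ← (1−ω)·-1.073 + ω·-1.296 = -1.280
  x3: GS value = (1 - (0.4)·1.678 - (4)·-1.280) / (6.4) = 0.851;  x3 ← (1−ω)·0.798 + ω·0.851 = 0.847

(1.678, -1.280, 0.847)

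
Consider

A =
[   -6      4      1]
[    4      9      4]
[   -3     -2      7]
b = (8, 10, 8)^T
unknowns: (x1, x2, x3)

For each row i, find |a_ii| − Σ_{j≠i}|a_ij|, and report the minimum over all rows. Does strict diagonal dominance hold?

row 1: |-6| − (4+1) = 1
row 2: |9| − (4+4) = 1
row 3: |7| − (3+2) = 2
minimum over rows = 1 → strictly diagonally dominant (convergence guaranteed)

1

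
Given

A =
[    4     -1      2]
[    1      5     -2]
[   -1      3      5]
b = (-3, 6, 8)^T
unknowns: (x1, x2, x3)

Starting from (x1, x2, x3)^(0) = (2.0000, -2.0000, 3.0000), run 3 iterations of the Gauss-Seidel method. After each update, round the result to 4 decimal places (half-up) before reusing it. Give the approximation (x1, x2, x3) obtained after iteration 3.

Iteration 1:
  x1 = (-3 - (-1)·-2.0000 - (2)·3.0000) / (4) = -2.7500
  x2 = (6 - (1)·-2.7500 - (-2)·3.0000) / (5) = 2.9500
  x3 = (8 - (-1)·-2.7500 - (3)·2.9500) / (5) = -0.7200
Iteration 2:
  x1 = (-3 - (-1)·2.9500 - (2)·-0.7200) / (4) = 0.3475
  x2 = (6 - (1)·0.3475 - (-2)·-0.7200) / (5) = 0.8425
  x3 = (8 - (-1)·0.3475 - (3)·0.8425) / (5) = 1.1640
Iteration 3:
  x1 = (-3 - (-1)·0.8425 - (2)·1.1640) / (4) = -1.1214
  x2 = (6 - (1)·-1.1214 - (-2)·1.1640) / (5) = 1.8899
  x3 = (8 - (-1)·-1.1214 - (3)·1.8899) / (5) = 0.2418

(-1.1214, 1.8899, 0.2418)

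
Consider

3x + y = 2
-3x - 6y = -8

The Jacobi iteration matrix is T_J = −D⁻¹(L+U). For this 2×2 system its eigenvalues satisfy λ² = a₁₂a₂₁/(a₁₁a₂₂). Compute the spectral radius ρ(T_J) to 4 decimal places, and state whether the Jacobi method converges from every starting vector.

0.4082

a₁₂a₂₁/(a₁₁a₂₂) = (1)·(-3) / ((3)·(-6)) = 0.166667
ρ = √|0.166667| = √0.166667 = 0.4082
ρ < 1, so Jacobi converges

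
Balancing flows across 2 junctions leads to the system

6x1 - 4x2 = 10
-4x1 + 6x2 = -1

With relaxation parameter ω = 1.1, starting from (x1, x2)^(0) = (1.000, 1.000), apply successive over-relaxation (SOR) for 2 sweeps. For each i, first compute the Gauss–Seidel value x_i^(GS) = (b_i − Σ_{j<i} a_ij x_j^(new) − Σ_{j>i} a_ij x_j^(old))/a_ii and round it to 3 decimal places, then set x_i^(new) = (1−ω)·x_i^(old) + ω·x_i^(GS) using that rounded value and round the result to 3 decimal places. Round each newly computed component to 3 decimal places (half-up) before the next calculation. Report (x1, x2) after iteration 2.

(2.705, 1.648)

Iteration 1:
  x1: GS value = (10 - (-4)·1.000) / (6) = 2.333;  x1 ← (1−ω)·1.000 + ω·2.333 = 2.466
  x2: GS value = (-1 - (-4)·2.466) / (6) = 1.477;  x2 ← (1−ω)·1.000 + ω·1.477 = 1.525
Iteration 2:
  x1: GS value = (10 - (-4)·1.525) / (6) = 2.683;  x1 ← (1−ω)·2.466 + ω·2.683 = 2.705
  x2: GS value = (-1 - (-4)·2.705) / (6) = 1.637;  x2 ← (1−ω)·1.525 + ω·1.637 = 1.648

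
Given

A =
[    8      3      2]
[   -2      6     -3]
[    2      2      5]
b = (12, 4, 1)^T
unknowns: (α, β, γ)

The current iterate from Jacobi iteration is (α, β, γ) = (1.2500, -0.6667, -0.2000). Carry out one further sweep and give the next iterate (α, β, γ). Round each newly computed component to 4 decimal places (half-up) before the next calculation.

(1.8000, 0.9833, -0.0333)

One sweep:
  α = (12 - (3)·-0.6667 - (2)·-0.2000) / (8) = 1.8000
  β = (4 - (-2)·1.2500 - (-3)·-0.2000) / (6) = 0.9833
  γ = (1 - (2)·1.2500 - (2)·-0.6667) / (5) = -0.0333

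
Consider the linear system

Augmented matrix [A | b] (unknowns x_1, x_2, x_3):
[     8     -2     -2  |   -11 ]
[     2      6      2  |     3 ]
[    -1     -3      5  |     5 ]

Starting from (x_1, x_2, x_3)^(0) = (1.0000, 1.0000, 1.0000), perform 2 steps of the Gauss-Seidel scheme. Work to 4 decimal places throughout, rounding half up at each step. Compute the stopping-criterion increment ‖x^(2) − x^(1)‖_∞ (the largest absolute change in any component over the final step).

0.1104

Iteration 1:
  x_1 = (-11 - (-2)·1.0000 - (-2)·1.0000) / (8) = -0.8750
  x_2 = (3 - (2)·-0.8750 - (2)·1.0000) / (6) = 0.4583
  x_3 = (5 - (-1)·-0.8750 - (-3)·0.4583) / (5) = 1.1000
Iteration 2:
  x_1 = (-11 - (-2)·0.4583 - (-2)·1.1000) / (8) = -0.9854
  x_2 = (3 - (2)·-0.9854 - (2)·1.1000) / (6) = 0.4618
  x_3 = (5 - (-1)·-0.9854 - (-3)·0.4618) / (5) = 1.0800
Change: (-0.1104, 0.0035, -0.0200) → max |·| = 0.1104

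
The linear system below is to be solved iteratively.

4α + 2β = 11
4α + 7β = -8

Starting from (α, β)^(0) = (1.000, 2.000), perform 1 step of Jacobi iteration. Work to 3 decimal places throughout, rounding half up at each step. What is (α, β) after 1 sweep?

Iteration 1:
  α = (11 - (2)·2.000) / (4) = 1.750
  β = (-8 - (4)·1.000) / (7) = -1.714

(1.750, -1.714)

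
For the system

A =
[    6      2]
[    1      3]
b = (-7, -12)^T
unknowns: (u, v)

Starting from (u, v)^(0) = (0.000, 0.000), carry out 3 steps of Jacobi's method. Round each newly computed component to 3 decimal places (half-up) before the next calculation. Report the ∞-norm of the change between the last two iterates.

0.445

Iteration 1:
  u = (-7 - (2)·0.000) / (6) = -1.167
  v = (-12 - (1)·0.000) / (3) = -4.000
Iteration 2:
  u = (-7 - (2)·-4.000) / (6) = 0.167
  v = (-12 - (1)·-1.167) / (3) = -3.611
Iteration 3:
  u = (-7 - (2)·-3.611) / (6) = 0.037
  v = (-12 - (1)·0.167) / (3) = -4.056
Change: (-0.130, -0.445) → max |·| = 0.445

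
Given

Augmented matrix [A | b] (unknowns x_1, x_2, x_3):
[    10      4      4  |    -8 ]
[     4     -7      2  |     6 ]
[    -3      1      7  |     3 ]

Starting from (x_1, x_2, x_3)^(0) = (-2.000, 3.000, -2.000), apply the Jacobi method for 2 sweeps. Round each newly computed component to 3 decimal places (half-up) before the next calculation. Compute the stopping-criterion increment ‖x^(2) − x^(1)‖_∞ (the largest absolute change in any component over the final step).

Iteration 1:
  x_1 = (-8 - (4)·3.000 - (4)·-2.000) / (10) = -1.200
  x_2 = (6 - (4)·-2.000 - (2)·-2.000) / (-7) = -2.571
  x_3 = (3 - (-3)·-2.000 - (1)·3.000) / (7) = -0.857
Iteration 2:
  x_1 = (-8 - (4)·-2.571 - (4)·-0.857) / (10) = 0.571
  x_2 = (6 - (4)·-1.200 - (2)·-0.857) / (-7) = -1.788
  x_3 = (3 - (-3)·-1.200 - (1)·-2.571) / (7) = 0.282
Change: (1.771, 0.783, 1.139) → max |·| = 1.771

1.771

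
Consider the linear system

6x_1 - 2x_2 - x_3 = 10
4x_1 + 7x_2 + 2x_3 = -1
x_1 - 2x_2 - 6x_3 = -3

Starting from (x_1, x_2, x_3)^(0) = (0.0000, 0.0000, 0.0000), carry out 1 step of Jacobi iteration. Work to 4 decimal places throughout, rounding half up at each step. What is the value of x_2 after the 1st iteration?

-0.1429

Iteration 1:
  x_1 = (10 - (-2)·0.0000 - (-1)·0.0000) / (6) = 1.6667
  x_2 = (-1 - (4)·0.0000 - (2)·0.0000) / (7) = -0.1429
  x_3 = (-3 - (1)·0.0000 - (-2)·0.0000) / (-6) = 0.5000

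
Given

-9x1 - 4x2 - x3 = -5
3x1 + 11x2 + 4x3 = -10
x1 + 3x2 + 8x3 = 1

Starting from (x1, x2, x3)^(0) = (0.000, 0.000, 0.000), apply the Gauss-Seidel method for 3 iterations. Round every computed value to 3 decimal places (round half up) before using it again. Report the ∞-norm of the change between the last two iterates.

0.118

Iteration 1:
  x1 = (-5 - (-4)·0.000 - (-1)·0.000) / (-9) = 0.556
  x2 = (-10 - (3)·0.556 - (4)·0.000) / (11) = -1.061
  x3 = (1 - (1)·0.556 - (3)·-1.061) / (8) = 0.453
Iteration 2:
  x1 = (-5 - (-4)·-1.061 - (-1)·0.453) / (-9) = 0.977
  x2 = (-10 - (3)·0.977 - (4)·0.453) / (11) = -1.340
  x3 = (1 - (1)·0.977 - (3)·-1.340) / (8) = 0.505
Iteration 3:
  x1 = (-5 - (-4)·-1.340 - (-1)·0.505) / (-9) = 1.095
  x2 = (-10 - (3)·1.095 - (4)·0.505) / (11) = -1.391
  x3 = (1 - (1)·1.095 - (3)·-1.391) / (8) = 0.510
Change: (0.118, -0.051, 0.005) → max |·| = 0.118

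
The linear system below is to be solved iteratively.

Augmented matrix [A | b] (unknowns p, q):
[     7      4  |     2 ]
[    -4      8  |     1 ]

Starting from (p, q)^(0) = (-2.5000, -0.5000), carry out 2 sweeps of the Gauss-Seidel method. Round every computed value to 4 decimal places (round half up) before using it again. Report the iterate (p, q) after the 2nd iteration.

(0.0510, 0.1505)

Iteration 1:
  p = (2 - (4)·-0.5000) / (7) = 0.5714
  q = (1 - (-4)·0.5714) / (8) = 0.4107
Iteration 2:
  p = (2 - (4)·0.4107) / (7) = 0.0510
  q = (1 - (-4)·0.0510) / (8) = 0.1505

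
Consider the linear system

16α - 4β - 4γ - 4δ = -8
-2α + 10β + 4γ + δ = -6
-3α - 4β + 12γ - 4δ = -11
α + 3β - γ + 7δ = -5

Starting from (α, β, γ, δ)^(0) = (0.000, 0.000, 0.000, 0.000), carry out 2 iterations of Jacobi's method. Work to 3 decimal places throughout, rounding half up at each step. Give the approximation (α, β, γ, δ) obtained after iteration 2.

Iteration 1:
  α = (-8 - (-4)·0.000 - (-4)·0.000 - (-4)·0.000) / (16) = -0.500
  β = (-6 - (-2)·0.000 - (4)·0.000 - (1)·0.000) / (10) = -0.600
  γ = (-11 - (-3)·0.000 - (-4)·0.000 - (-4)·0.000) / (12) = -0.917
  δ = (-5 - (1)·0.000 - (3)·0.000 - (-1)·0.000) / (7) = -0.714
Iteration 2:
  α = (-8 - (-4)·-0.600 - (-4)·-0.917 - (-4)·-0.714) / (16) = -1.058
  β = (-6 - (-2)·-0.500 - (4)·-0.917 - (1)·-0.714) / (10) = -0.262
  γ = (-11 - (-3)·-0.500 - (-4)·-0.600 - (-4)·-0.714) / (12) = -1.480
  δ = (-5 - (1)·-0.500 - (3)·-0.600 - (-1)·-0.917) / (7) = -0.517

(-1.058, -0.262, -1.480, -0.517)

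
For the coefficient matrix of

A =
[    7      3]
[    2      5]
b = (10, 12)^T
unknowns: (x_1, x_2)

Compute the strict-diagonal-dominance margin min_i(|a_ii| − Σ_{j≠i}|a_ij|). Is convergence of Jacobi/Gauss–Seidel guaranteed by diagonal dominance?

3

row 1: |7| − (3) = 4
row 2: |5| − (2) = 3
minimum over rows = 3 → strictly diagonally dominant (convergence guaranteed)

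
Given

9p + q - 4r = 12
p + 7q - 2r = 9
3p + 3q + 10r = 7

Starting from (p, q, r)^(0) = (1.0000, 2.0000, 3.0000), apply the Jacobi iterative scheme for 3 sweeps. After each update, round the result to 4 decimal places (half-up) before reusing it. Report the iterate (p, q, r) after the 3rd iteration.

(0.9542, 0.9587, 0.1295)

Iteration 1:
  p = (12 - (1)·2.0000 - (-4)·3.0000) / (9) = 2.4444
  q = (9 - (1)·1.0000 - (-2)·3.0000) / (7) = 2.0000
  r = (7 - (3)·1.0000 - (3)·2.0000) / (10) = -0.2000
Iteration 2:
  p = (12 - (1)·2.0000 - (-4)·-0.2000) / (9) = 1.0222
  q = (9 - (1)·2.4444 - (-2)·-0.2000) / (7) = 0.8794
  r = (7 - (3)·2.4444 - (3)·2.0000) / (10) = -0.6333
Iteration 3:
  p = (12 - (1)·0.8794 - (-4)·-0.6333) / (9) = 0.9542
  q = (9 - (1)·1.0222 - (-2)·-0.6333) / (7) = 0.9587
  r = (7 - (3)·1.0222 - (3)·0.8794) / (10) = 0.1295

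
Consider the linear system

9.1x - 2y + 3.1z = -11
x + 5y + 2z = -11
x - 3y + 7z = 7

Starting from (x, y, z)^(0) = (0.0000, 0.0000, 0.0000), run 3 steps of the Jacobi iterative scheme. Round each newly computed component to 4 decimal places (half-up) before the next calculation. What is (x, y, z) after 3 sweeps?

Iteration 1:
  x = (-11 - (-2)·0.0000 - (3.1)·0.0000) / (9.1) = -1.2088
  y = (-11 - (1)·0.0000 - (2)·0.0000) / (5) = -2.2000
  z = (7 - (1)·0.0000 - (-3)·0.0000) / (7) = 1.0000
Iteration 2:
  x = (-11 - (-2)·-2.2000 - (3.1)·1.0000) / (9.1) = -2.0330
  y = (-11 - (1)·-1.2088 - (2)·1.0000) / (5) = -2.3582
  z = (7 - (1)·-1.2088 - (-3)·-2.2000) / (7) = 0.2298
Iteration 3:
  x = (-11 - (-2)·-2.3582 - (3.1)·0.2298) / (9.1) = -1.8054
  y = (-11 - (1)·-2.0330 - (2)·0.2298) / (5) = -1.8853
  z = (7 - (1)·-2.0330 - (-3)·-2.3582) / (7) = 0.2798

(-1.8054, -1.8853, 0.2798)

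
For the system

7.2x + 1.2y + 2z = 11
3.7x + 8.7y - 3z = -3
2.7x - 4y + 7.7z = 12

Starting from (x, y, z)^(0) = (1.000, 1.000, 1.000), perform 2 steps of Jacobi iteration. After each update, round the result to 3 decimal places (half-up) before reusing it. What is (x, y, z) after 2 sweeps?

Iteration 1:
  x = (11 - (1.2)·1.000 - (2)·1.000) / (7.2) = 1.083
  y = (-3 - (3.7)·1.000 - (-3)·1.000) / (8.7) = -0.425
  z = (12 - (2.7)·1.000 - (-4)·1.000) / (7.7) = 1.727
Iteration 2:
  x = (11 - (1.2)·-0.425 - (2)·1.727) / (7.2) = 1.119
  y = (-3 - (3.7)·1.083 - (-3)·1.727) / (8.7) = -0.210
  z = (12 - (2.7)·1.083 - (-4)·-0.425) / (7.7) = 0.958

(1.119, -0.210, 0.958)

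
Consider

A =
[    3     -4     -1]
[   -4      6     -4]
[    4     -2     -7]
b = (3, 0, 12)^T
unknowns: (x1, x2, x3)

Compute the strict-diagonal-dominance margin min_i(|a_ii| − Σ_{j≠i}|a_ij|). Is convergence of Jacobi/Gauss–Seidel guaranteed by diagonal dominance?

-2

row 1: |3| − (4+1) = -2
row 2: |6| − (4+4) = -2
row 3: |-7| − (4+2) = 1
minimum over rows = -2 → not strictly diagonally dominant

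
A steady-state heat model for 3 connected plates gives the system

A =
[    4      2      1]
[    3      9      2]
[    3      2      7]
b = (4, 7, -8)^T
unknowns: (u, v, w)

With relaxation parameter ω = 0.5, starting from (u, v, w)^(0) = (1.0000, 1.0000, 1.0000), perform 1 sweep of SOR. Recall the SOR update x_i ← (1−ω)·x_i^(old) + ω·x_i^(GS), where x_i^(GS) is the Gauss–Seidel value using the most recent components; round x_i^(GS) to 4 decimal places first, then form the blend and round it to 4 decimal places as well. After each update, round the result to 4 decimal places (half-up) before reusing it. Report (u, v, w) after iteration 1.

(0.6250, 0.6736, -0.3016)

Iteration 1:
  u: GS value = (4 - (2)·1.0000 - (1)·1.0000) / (4) = 0.2500;  u ← (1−ω)·1.0000 + ω·0.2500 = 0.6250
  v: GS value = (7 - (3)·0.6250 - (2)·1.0000) / (9) = 0.3472;  v ← (1−ω)·1.0000 + ω·0.3472 = 0.6736
  w: GS value = (-8 - (3)·0.6250 - (2)·0.6736) / (7) = -1.6032;  w ← (1−ω)·1.0000 + ω·-1.6032 = -0.3016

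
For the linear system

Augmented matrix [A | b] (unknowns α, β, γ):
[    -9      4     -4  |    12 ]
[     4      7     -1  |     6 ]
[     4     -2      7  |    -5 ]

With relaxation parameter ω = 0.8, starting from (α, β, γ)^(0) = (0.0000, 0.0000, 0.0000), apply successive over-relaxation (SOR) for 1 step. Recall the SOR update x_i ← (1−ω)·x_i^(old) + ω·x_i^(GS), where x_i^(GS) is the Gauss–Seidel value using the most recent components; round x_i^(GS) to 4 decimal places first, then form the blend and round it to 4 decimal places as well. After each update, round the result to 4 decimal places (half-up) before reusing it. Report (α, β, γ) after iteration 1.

(-1.0666, 1.1733, 0.1843)

Iteration 1:
  α: GS value = (12 - (4)·0.0000 - (-4)·0.0000) / (-9) = -1.3333;  α ← (1−ω)·0.0000 + ω·-1.3333 = -1.0666
  β: GS value = (6 - (4)·-1.0666 - (-1)·0.0000) / (7) = 1.4666;  β ← (1−ω)·0.0000 + ω·1.4666 = 1.1733
  γ: GS value = (-5 - (4)·-1.0666 - (-2)·1.1733) / (7) = 0.2304;  γ ← (1−ω)·0.0000 + ω·0.2304 = 0.1843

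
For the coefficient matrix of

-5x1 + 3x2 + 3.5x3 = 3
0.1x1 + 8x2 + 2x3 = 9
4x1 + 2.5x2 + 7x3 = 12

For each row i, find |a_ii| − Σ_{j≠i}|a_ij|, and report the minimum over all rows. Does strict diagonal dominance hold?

-1.5

row 1: |-5| − (3+3.5) = -1.5
row 2: |8| − (0.1+2) = 5.9
row 3: |7| − (4+2.5) = 0.5
minimum over rows = -1.5 → not strictly diagonally dominant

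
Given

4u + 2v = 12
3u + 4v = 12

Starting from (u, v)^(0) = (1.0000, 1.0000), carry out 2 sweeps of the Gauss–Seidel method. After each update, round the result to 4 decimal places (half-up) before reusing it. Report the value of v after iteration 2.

1.1719

Iteration 1:
  u = (12 - (2)·1.0000) / (4) = 2.5000
  v = (12 - (3)·2.5000) / (4) = 1.1250
Iteration 2:
  u = (12 - (2)·1.1250) / (4) = 2.4375
  v = (12 - (3)·2.4375) / (4) = 1.1719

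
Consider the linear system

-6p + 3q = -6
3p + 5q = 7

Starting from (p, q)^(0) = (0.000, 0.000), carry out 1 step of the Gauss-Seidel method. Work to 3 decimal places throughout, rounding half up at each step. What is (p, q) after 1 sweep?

(1.000, 0.800)

Iteration 1:
  p = (-6 - (3)·0.000) / (-6) = 1.000
  q = (7 - (3)·1.000) / (5) = 0.800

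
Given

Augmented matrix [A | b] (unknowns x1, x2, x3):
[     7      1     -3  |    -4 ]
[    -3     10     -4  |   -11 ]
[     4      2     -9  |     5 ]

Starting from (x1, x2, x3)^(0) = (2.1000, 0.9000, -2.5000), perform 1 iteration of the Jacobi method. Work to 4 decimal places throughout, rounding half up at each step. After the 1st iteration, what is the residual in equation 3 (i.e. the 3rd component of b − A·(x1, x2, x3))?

Iteration 1:
  x1 = (-4 - (1)·0.9000 - (-3)·-2.5000) / (7) = -1.7714
  x2 = (-11 - (-3)·2.1000 - (-4)·-2.5000) / (10) = -1.4700
  x3 = (5 - (4)·2.1000 - (2)·0.9000) / (-9) = 0.5778
Residual b − A·x = (11.6032, 0.6970, 20.2258)

20.2258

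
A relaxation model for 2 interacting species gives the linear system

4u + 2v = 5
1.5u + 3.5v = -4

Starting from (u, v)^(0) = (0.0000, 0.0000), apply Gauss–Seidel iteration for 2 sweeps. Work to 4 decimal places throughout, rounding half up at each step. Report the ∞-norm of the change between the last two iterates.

0.8393

Iteration 1:
  u = (5 - (2)·0.0000) / (4) = 1.2500
  v = (-4 - (1.5)·1.2500) / (3.5) = -1.6786
Iteration 2:
  u = (5 - (2)·-1.6786) / (4) = 2.0893
  v = (-4 - (1.5)·2.0893) / (3.5) = -2.0383
Change: (0.8393, -0.3597) → max |·| = 0.8393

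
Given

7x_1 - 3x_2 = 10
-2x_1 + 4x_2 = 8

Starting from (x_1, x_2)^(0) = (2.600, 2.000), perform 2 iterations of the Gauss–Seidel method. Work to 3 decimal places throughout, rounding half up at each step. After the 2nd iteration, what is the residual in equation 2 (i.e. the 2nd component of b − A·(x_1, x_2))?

Iteration 1:
  x_1 = (10 - (-3)·2.000) / (7) = 2.286
  x_2 = (8 - (-2)·2.286) / (4) = 3.143
Iteration 2:
  x_1 = (10 - (-3)·3.143) / (7) = 2.776
  x_2 = (8 - (-2)·2.776) / (4) = 3.388
Residual b − A·x = (0.732, 0.000)

0.000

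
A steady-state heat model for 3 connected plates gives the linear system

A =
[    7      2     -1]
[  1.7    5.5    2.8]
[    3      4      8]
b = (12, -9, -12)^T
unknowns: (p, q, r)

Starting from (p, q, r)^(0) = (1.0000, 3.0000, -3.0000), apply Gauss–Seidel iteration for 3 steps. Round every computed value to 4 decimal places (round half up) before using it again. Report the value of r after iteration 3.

-1.4602

Iteration 1:
  p = (12 - (2)·3.0000 - (-1)·-3.0000) / (7) = 0.4286
  q = (-9 - (1.7)·0.4286 - (2.8)·-3.0000) / (5.5) = -0.2416
  r = (-12 - (3)·0.4286 - (4)·-0.2416) / (8) = -1.5399
Iteration 2:
  p = (12 - (2)·-0.2416 - (-1)·-1.5399) / (7) = 1.5633
  q = (-9 - (1.7)·1.5633 - (2.8)·-1.5399) / (5.5) = -1.3356
  r = (-12 - (3)·1.5633 - (4)·-1.3356) / (8) = -1.4184
Iteration 3:
  p = (12 - (2)·-1.3356 - (-1)·-1.4184) / (7) = 1.8933
  q = (-9 - (1.7)·1.8933 - (2.8)·-1.4184) / (5.5) = -1.4995
  r = (-12 - (3)·1.8933 - (4)·-1.4995) / (8) = -1.4602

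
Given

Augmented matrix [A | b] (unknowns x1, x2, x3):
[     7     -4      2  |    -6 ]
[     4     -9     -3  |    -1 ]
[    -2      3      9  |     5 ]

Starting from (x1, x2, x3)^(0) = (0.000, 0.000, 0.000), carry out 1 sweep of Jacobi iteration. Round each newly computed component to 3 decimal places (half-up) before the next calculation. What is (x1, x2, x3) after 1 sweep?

Iteration 1:
  x1 = (-6 - (-4)·0.000 - (2)·0.000) / (7) = -0.857
  x2 = (-1 - (4)·0.000 - (-3)·0.000) / (-9) = 0.111
  x3 = (5 - (-2)·0.000 - (3)·0.000) / (9) = 0.556

(-0.857, 0.111, 0.556)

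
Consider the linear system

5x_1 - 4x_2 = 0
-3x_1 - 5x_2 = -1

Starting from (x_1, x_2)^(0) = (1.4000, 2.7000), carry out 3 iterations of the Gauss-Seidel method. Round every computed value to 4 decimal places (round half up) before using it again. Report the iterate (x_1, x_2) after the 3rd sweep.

(0.5809, -0.1485)

Iteration 1:
  x_1 = (0 - (-4)·2.7000) / (5) = 2.1600
  x_2 = (-1 - (-3)·2.1600) / (-5) = -1.0960
Iteration 2:
  x_1 = (0 - (-4)·-1.0960) / (5) = -0.8768
  x_2 = (-1 - (-3)·-0.8768) / (-5) = 0.7261
Iteration 3:
  x_1 = (0 - (-4)·0.7261) / (5) = 0.5809
  x_2 = (-1 - (-3)·0.5809) / (-5) = -0.1485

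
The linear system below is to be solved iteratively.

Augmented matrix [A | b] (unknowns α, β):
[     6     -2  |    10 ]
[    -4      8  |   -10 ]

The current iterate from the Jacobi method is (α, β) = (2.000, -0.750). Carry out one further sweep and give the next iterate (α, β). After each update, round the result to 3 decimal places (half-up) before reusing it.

(1.417, -0.250)

One sweep:
  α = (10 - (-2)·-0.750) / (6) = 1.417
  β = (-10 - (-4)·2.000) / (8) = -0.250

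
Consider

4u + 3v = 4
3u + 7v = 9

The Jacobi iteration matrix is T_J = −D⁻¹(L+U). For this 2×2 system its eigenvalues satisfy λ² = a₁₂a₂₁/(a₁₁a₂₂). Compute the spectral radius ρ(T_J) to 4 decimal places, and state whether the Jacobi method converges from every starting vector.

0.5669

a₁₂a₂₁/(a₁₁a₂₂) = (3)·(3) / ((4)·(7)) = 0.321429
ρ = √|0.321429| = √0.321429 = 0.5669
ρ < 1, so Jacobi converges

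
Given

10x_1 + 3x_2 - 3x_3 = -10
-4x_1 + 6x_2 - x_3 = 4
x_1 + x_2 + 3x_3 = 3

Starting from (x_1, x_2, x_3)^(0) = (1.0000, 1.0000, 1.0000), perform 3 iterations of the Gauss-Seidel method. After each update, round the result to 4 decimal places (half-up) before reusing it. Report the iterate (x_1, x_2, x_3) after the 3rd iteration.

(-0.8074, 0.3079, 1.1665)

Iteration 1:
  x_1 = (-10 - (3)·1.0000 - (-3)·1.0000) / (10) = -1.0000
  x_2 = (4 - (-4)·-1.0000 - (-1)·1.0000) / (6) = 0.1667
  x_3 = (3 - (1)·-1.0000 - (1)·0.1667) / (3) = 1.2778
Iteration 2:
  x_1 = (-10 - (3)·0.1667 - (-3)·1.2778) / (10) = -0.6667
  x_2 = (4 - (-4)·-0.6667 - (-1)·1.2778) / (6) = 0.4352
  x_3 = (3 - (1)·-0.6667 - (1)·0.4352) / (3) = 1.0772
Iteration 3:
  x_1 = (-10 - (3)·0.4352 - (-3)·1.0772) / (10) = -0.8074
  x_2 = (4 - (-4)·-0.8074 - (-1)·1.0772) / (6) = 0.3079
  x_3 = (3 - (1)·-0.8074 - (1)·0.3079) / (3) = 1.1665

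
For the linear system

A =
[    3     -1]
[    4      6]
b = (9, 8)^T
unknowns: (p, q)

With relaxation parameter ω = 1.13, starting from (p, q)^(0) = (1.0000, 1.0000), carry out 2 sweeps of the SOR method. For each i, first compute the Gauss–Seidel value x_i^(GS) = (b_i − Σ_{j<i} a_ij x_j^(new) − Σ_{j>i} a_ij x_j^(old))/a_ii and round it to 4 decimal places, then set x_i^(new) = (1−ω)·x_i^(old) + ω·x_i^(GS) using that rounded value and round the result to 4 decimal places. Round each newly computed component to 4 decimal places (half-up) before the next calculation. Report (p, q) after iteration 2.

(2.4039, -0.1271)

Iteration 1:
  p: GS value = (9 - (-1)·1.0000) / (3) = 3.3333;  p ← (1−ω)·1.0000 + ω·3.3333 = 3.6366
  q: GS value = (8 - (4)·3.6366) / (6) = -1.0911;  q ← (1−ω)·1.0000 + ω·-1.0911 = -1.3629
Iteration 2:
  p: GS value = (9 - (-1)·-1.3629) / (3) = 2.5457;  p ← (1−ω)·3.6366 + ω·2.5457 = 2.4039
  q: GS value = (8 - (4)·2.4039) / (6) = -0.2693;  q ← (1−ω)·-1.3629 + ω·-0.2693 = -0.1271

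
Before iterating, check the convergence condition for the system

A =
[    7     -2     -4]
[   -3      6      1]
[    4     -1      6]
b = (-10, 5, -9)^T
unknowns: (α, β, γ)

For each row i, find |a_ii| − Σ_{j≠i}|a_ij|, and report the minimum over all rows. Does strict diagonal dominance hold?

1

row 1: |7| − (2+4) = 1
row 2: |6| − (3+1) = 2
row 3: |6| − (4+1) = 1
minimum over rows = 1 → strictly diagonally dominant (convergence guaranteed)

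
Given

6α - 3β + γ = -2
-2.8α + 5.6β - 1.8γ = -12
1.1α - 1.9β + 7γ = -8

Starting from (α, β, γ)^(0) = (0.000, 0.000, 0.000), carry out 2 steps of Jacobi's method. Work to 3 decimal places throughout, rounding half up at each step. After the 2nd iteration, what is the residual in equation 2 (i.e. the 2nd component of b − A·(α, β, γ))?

Iteration 1:
  α = (-2 - (-3)·0.000 - (1)·0.000) / (6) = -0.333
  β = (-12 - (-2.8)·0.000 - (-1.8)·0.000) / (5.6) = -2.143
  γ = (-8 - (1.1)·0.000 - (-1.9)·0.000) / (7) = -1.143
Iteration 2:
  α = (-2 - (-3)·-2.143 - (1)·-1.143) / (6) = -1.214
  β = (-12 - (-2.8)·-0.333 - (-1.8)·-1.143) / (5.6) = -2.677
  γ = (-8 - (1.1)·-0.333 - (-1.9)·-2.143) / (7) = -1.672
Residual b − A·x = (-1.075, -3.418, -0.047)

-3.418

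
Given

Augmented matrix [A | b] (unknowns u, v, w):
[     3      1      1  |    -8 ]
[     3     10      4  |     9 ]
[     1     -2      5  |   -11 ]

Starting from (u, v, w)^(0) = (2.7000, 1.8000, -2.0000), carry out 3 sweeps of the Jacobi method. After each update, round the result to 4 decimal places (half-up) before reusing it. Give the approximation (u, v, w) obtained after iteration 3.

(-3.0547, 2.1166, -0.7468)

Iteration 1:
  u = (-8 - (1)·1.8000 - (1)·-2.0000) / (3) = -2.6000
  v = (9 - (3)·2.7000 - (4)·-2.0000) / (10) = 0.8900
  w = (-11 - (1)·2.7000 - (-2)·1.8000) / (5) = -2.0200
Iteration 2:
  u = (-8 - (1)·0.8900 - (1)·-2.0200) / (3) = -2.2900
  v = (9 - (3)·-2.6000 - (4)·-2.0200) / (10) = 2.4880
  w = (-11 - (1)·-2.6000 - (-2)·0.8900) / (5) = -1.3240
Iteration 3:
  u = (-8 - (1)·2.4880 - (1)·-1.3240) / (3) = -3.0547
  v = (9 - (3)·-2.2900 - (4)·-1.3240) / (10) = 2.1166
  w = (-11 - (1)·-2.2900 - (-2)·2.4880) / (5) = -0.7468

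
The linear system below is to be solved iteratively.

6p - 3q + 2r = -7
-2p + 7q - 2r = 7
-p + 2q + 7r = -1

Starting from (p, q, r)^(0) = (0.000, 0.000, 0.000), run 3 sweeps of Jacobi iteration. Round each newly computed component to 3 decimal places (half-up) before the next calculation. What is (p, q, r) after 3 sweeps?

(-0.655, 0.653, -0.410)

Iteration 1:
  p = (-7 - (-3)·0.000 - (2)·0.000) / (6) = -1.167
  q = (7 - (-2)·0.000 - (-2)·0.000) / (7) = 1.000
  r = (-1 - (-1)·0.000 - (2)·0.000) / (7) = -0.143
Iteration 2:
  p = (-7 - (-3)·1.000 - (2)·-0.143) / (6) = -0.619
  q = (7 - (-2)·-1.167 - (-2)·-0.143) / (7) = 0.626
  r = (-1 - (-1)·-1.167 - (2)·1.000) / (7) = -0.595
Iteration 3:
  p = (-7 - (-3)·0.626 - (2)·-0.595) / (6) = -0.655
  q = (7 - (-2)·-0.619 - (-2)·-0.595) / (7) = 0.653
  r = (-1 - (-1)·-0.619 - (2)·0.626) / (7) = -0.410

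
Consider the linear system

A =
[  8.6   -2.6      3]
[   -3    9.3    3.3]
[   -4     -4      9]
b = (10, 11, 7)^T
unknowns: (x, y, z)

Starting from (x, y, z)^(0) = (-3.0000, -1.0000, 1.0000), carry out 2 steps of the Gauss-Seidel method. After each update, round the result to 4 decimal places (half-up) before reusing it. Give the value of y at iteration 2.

Iteration 1:
  x = (10 - (-2.6)·-1.0000 - (3)·1.0000) / (8.6) = 0.5116
  y = (11 - (-3)·0.5116 - (3.3)·1.0000) / (9.3) = 0.9930
  z = (7 - (-4)·0.5116 - (-4)·0.9930) / (9) = 1.4465
Iteration 2:
  x = (10 - (-2.6)·0.9930 - (3)·1.4465) / (8.6) = 0.9584
  y = (11 - (-3)·0.9584 - (3.3)·1.4465) / (9.3) = 0.9787
  z = (7 - (-4)·0.9584 - (-4)·0.9787) / (9) = 1.6387

0.9787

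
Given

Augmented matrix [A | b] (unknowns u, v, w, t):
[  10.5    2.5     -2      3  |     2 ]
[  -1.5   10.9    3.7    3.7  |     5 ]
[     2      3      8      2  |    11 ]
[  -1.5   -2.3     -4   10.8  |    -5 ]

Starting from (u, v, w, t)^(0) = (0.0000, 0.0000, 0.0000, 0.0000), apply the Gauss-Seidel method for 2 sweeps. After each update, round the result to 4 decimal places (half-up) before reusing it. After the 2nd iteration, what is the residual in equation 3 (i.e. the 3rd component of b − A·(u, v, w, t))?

0.0706

Iteration 1:
  u = (2 - (2.5)·0.0000 - (-2)·0.0000 - (3)·0.0000) / (10.5) = 0.1905
  v = (5 - (-1.5)·0.1905 - (3.7)·0.0000 - (3.7)·0.0000) / (10.9) = 0.4849
  w = (11 - (2)·0.1905 - (3)·0.4849 - (2)·0.0000) / (8) = 1.1455
  t = (-5 - (-1.5)·0.1905 - (-2.3)·0.4849 - (-4)·1.1455) / (10.8) = 0.0910
Iteration 2:
  u = (2 - (2.5)·0.4849 - (-2)·1.1455 - (3)·0.0910) / (10.5) = 0.2672
  v = (5 - (-1.5)·0.2672 - (3.7)·1.1455 - (3.7)·0.0910) / (10.9) = 0.0758
  w = (11 - (2)·0.2672 - (3)·0.0758 - (2)·0.0910) / (8) = 1.2570
  t = (-5 - (-1.5)·0.2672 - (-2.3)·0.0758 - (-4)·1.2570) / (10.8) = 0.0558
Residual b − A·x = (1.3515, -0.2828, 0.0706, 0.0005)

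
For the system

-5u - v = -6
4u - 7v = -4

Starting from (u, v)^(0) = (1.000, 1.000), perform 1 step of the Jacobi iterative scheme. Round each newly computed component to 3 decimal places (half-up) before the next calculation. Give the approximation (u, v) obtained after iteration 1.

(1.000, 1.143)

Iteration 1:
  u = (-6 - (-1)·1.000) / (-5) = 1.000
  v = (-4 - (4)·1.000) / (-7) = 1.143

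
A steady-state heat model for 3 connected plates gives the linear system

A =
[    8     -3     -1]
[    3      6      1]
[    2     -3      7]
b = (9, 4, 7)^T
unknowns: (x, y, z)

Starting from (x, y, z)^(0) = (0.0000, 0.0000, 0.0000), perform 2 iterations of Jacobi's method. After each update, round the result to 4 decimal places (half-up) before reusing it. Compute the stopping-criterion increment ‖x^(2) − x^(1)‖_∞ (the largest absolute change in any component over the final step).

0.7292

Iteration 1:
  x = (9 - (-3)·0.0000 - (-1)·0.0000) / (8) = 1.1250
  y = (4 - (3)·0.0000 - (1)·0.0000) / (6) = 0.6667
  z = (7 - (2)·0.0000 - (-3)·0.0000) / (7) = 1.0000
Iteration 2:
  x = (9 - (-3)·0.6667 - (-1)·1.0000) / (8) = 1.5000
  y = (4 - (3)·1.1250 - (1)·1.0000) / (6) = -0.0625
  z = (7 - (2)·1.1250 - (-3)·0.6667) / (7) = 0.9643
Change: (0.3750, -0.7292, -0.0357) → max |·| = 0.7292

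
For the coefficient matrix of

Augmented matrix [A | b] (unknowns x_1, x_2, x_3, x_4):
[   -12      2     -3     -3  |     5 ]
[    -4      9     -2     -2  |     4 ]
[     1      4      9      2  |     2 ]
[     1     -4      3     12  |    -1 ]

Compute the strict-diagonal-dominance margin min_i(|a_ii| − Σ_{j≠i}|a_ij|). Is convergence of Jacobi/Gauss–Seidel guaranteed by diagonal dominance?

1

row 1: |-12| − (2+3+3) = 4
row 2: |9| − (4+2+2) = 1
row 3: |9| − (1+4+2) = 2
row 4: |12| − (1+4+3) = 4
minimum over rows = 1 → strictly diagonally dominant (convergence guaranteed)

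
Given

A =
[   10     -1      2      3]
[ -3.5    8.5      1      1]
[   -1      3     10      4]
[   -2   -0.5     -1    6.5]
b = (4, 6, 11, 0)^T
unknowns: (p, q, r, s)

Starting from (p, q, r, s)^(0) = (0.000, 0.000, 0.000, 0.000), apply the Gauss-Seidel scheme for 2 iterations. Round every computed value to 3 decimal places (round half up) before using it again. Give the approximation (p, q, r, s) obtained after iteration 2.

Iteration 1:
  p = (4 - (-1)·0.000 - (2)·0.000 - (3)·0.000) / (10) = 0.400
  q = (6 - (-3.5)·0.400 - (1)·0.000 - (1)·0.000) / (8.5) = 0.871
  r = (11 - (-1)·0.400 - (3)·0.871 - (4)·0.000) / (10) = 0.879
  s = (0 - (-2)·0.400 - (-0.5)·0.871 - (-1)·0.879) / (6.5) = 0.325
Iteration 2:
  p = (4 - (-1)·0.871 - (2)·0.879 - (3)·0.325) / (10) = 0.214
  q = (6 - (-3.5)·0.214 - (1)·0.879 - (1)·0.325) / (8.5) = 0.652
  r = (11 - (-1)·0.214 - (3)·0.652 - (4)·0.325) / (10) = 0.796
  s = (0 - (-2)·0.214 - (-0.5)·0.652 - (-1)·0.796) / (6.5) = 0.238

(0.214, 0.652, 0.796, 0.238)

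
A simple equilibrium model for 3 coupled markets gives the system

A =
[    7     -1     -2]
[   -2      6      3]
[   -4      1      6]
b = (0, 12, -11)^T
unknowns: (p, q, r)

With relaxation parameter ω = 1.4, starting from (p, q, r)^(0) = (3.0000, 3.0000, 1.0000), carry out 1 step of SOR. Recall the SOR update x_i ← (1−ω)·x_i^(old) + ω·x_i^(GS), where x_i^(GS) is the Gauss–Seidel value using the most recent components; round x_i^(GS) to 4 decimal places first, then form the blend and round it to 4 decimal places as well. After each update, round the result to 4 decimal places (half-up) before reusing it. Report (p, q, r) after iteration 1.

Iteration 1:
  p: GS value = (0 - (-1)·3.0000 - (-2)·1.0000) / (7) = 0.7143;  p ← (1−ω)·3.0000 + ω·0.7143 = -0.2000
  q: GS value = (12 - (-2)·-0.2000 - (3)·1.0000) / (6) = 1.4333;  q ← (1−ω)·3.0000 + ω·1.4333 = 0.8066
  r: GS value = (-11 - (-4)·-0.2000 - (1)·0.8066) / (6) = -2.1011;  r ← (1−ω)·1.0000 + ω·-2.1011 = -3.3415

(-0.2000, 0.8066, -3.3415)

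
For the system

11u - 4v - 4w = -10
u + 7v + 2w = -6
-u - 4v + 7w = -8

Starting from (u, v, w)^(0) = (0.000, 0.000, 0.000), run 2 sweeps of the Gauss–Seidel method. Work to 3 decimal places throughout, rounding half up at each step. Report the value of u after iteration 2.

Iteration 1:
  u = (-10 - (-4)·0.000 - (-4)·0.000) / (11) = -0.909
  v = (-6 - (1)·-0.909 - (2)·0.000) / (7) = -0.727
  w = (-8 - (-1)·-0.909 - (-4)·-0.727) / (7) = -1.688
Iteration 2:
  u = (-10 - (-4)·-0.727 - (-4)·-1.688) / (11) = -1.787
  v = (-6 - (1)·-1.787 - (2)·-1.688) / (7) = -0.120
  w = (-8 - (-1)·-1.787 - (-4)·-0.120) / (7) = -1.467

-1.787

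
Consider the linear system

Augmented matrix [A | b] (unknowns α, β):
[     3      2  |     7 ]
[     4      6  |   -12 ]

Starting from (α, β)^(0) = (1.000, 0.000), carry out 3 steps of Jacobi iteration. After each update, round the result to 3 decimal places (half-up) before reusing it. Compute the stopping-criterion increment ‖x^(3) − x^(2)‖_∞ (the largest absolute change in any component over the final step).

Iteration 1:
  α = (7 - (2)·0.000) / (3) = 2.333
  β = (-12 - (4)·1.000) / (6) = -2.667
Iteration 2:
  α = (7 - (2)·-2.667) / (3) = 4.111
  β = (-12 - (4)·2.333) / (6) = -3.555
Iteration 3:
  α = (7 - (2)·-3.555) / (3) = 4.703
  β = (-12 - (4)·4.111) / (6) = -4.741
Change: (0.592, -1.186) → max |·| = 1.186

1.186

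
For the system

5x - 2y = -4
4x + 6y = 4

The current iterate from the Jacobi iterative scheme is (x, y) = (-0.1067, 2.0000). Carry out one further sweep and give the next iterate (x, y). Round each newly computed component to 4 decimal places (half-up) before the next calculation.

(0.0000, 0.7378)

One sweep:
  x = (-4 - (-2)·2.0000) / (5) = 0.0000
  y = (4 - (4)·-0.1067) / (6) = 0.7378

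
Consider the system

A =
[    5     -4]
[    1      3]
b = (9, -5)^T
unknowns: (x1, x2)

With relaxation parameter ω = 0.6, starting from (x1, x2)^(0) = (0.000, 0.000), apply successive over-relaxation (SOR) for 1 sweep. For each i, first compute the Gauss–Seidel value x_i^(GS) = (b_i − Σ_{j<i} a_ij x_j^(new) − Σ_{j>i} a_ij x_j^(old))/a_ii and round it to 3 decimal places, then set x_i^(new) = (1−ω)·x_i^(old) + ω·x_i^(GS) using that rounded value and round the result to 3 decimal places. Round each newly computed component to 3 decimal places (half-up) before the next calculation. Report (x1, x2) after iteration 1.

(1.080, -1.216)

Iteration 1:
  x1: GS value = (9 - (-4)·0.000) / (5) = 1.800;  x1 ← (1−ω)·0.000 + ω·1.800 = 1.080
  x2: GS value = (-5 - (1)·1.080) / (3) = -2.027;  x2 ← (1−ω)·0.000 + ω·-2.027 = -1.216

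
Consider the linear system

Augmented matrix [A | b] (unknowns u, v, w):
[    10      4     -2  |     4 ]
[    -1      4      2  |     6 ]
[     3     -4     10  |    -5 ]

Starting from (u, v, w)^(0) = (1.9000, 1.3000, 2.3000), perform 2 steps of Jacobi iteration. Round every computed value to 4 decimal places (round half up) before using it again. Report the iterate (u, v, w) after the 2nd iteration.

(-0.0400, 1.8600, -0.2720)

Iteration 1:
  u = (4 - (4)·1.3000 - (-2)·2.3000) / (10) = 0.3400
  v = (6 - (-1)·1.9000 - (2)·2.3000) / (4) = 0.8250
  w = (-5 - (3)·1.9000 - (-4)·1.3000) / (10) = -0.5500
Iteration 2:
  u = (4 - (4)·0.8250 - (-2)·-0.5500) / (10) = -0.0400
  v = (6 - (-1)·0.3400 - (2)·-0.5500) / (4) = 1.8600
  w = (-5 - (3)·0.3400 - (-4)·0.8250) / (10) = -0.2720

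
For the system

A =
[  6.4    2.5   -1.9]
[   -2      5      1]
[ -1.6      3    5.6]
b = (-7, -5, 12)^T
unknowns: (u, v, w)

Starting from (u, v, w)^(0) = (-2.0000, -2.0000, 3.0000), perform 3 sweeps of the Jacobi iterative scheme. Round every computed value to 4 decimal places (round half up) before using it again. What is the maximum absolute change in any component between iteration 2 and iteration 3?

0.5763

Iteration 1:
  u = (-7 - (2.5)·-2.0000 - (-1.9)·3.0000) / (6.4) = 0.5781
  v = (-5 - (-2)·-2.0000 - (1)·3.0000) / (5) = -2.4000
  w = (12 - (-1.6)·-2.0000 - (3)·-2.0000) / (5.6) = 2.6429
Iteration 2:
  u = (-7 - (2.5)·-2.4000 - (-1.9)·2.6429) / (6.4) = 0.6284
  v = (-5 - (-2)·0.5781 - (1)·2.6429) / (5) = -1.2973
  w = (12 - (-1.6)·0.5781 - (3)·-2.4000) / (5.6) = 3.5937
Iteration 3:
  u = (-7 - (2.5)·-1.2973 - (-1.9)·3.5937) / (6.4) = 0.4799
  v = (-5 - (-2)·0.6284 - (1)·3.5937) / (5) = -1.4674
  w = (12 - (-1.6)·0.6284 - (3)·-1.2973) / (5.6) = 3.0174
Change: (-0.1485, -0.1701, -0.5763) → max |·| = 0.5763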